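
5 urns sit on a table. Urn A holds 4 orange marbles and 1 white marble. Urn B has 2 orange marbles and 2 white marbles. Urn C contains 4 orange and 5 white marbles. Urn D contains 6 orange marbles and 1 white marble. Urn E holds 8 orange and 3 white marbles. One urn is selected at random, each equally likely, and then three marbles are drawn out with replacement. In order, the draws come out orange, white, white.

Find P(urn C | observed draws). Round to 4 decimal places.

The likelihood of the observed sequence under each hypothesis: P(data | urn A) = (4/5)(1/5)(1/5) = 0.032; P(data | urn B) = (2/4)(2/4)(2/4) = 0.125; P(data | urn C) = (4/9)(5/9)(5/9) = 0.13717; P(data | urn D) = (6/7)(1/7)(1/7) = 0.017493; P(data | urn E) = (8/11)(3/11)(3/11) = 0.054095.
Multiplying each by its prior: 1/5 · 0.032 = 0.0064, 1/5 · 0.125 = 0.025, 1/5 · 0.13717 = 0.027435, 1/5 · 0.017493 = 0.0034985, 1/5 · 0.054095 = 0.010819; summing to 0.073152.
So P(urn C | data) = (0.027435) / (0.073152) = 0.37504.

0.3750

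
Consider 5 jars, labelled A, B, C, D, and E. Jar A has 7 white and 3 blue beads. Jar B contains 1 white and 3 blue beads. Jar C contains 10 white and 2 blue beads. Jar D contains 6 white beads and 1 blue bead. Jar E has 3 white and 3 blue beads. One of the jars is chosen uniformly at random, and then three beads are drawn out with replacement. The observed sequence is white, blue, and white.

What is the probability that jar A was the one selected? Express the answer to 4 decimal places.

Under each hypothesis, the probability of the observed sequence is: P(data | jar A) = (7/10)(3/10)(7/10) = 0.147; P(data | jar B) = (1/4)(3/4)(1/4) = 0.046875; P(data | jar C) = (10/12)(2/12)(10/12) = 0.11574; P(data | jar D) = (6/7)(1/7)(6/7) = 0.10496; P(data | jar E) = (3/6)(3/6)(3/6) = 0.125.
Multiplying each by its prior: 1/5 · 0.147 = 0.0294, 1/5 · 0.046875 = 0.009375, 1/5 · 0.11574 = 0.023148, 1/5 · 0.10496 = 0.020991, 1/5 · 0.125 = 0.025; summing to 0.10791.
By Bayes' rule, P(jar A | data) = (0.0294) / (0.10791) = 0.27244.

0.2724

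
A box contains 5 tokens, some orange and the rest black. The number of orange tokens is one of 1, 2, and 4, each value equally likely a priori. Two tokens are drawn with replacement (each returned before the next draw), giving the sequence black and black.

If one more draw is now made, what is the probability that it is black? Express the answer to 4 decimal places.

Compute the likelihood of the observed sequence for each case: P(data | r = 1) = (4/5)(4/5) = 16/25; P(data | r = 2) = (3/5)(3/5) = 9/25; P(data | r = 4) = (1/5)(1/5) = 1/25.
Multiplying each by its prior: 1/3 · 16/25 = 16/75, 1/3 · 9/25 = 3/25, 1/3 · 1/25 = 1/75; these sum to 26/75.
The posterior is then P(r = 1 | data) = 8/13, P(r = 2 | data) = 9/26, P(r = 4 | data) = 1/26.
So P(black next | data) = Σ P(black next | H) P(H | data) = (4/5)(8/13) + (3/5)(9/26) + (1/5)(1/26) = 46/65.

0.7077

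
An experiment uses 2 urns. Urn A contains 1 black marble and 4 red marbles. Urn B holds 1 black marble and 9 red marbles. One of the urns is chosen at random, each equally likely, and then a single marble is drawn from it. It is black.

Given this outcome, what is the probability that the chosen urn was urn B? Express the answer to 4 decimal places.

For each hypothesis, P(data | H) works out to: P(data | urn A) = (1/5) = 1/5; P(data | urn B) = (1/10) = 1/10.
Weighting by the prior gives 1/2 · 1/5 = 1/10, 1/2 · 1/10 = 1/20; summing to 3/20.
So P(urn B | data) = (1/20) / (3/20) = 1/3.

0.3333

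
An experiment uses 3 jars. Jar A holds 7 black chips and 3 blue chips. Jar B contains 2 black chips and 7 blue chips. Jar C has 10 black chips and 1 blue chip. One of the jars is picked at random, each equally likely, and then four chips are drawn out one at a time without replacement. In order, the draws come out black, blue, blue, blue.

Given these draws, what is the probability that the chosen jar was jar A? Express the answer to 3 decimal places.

0.057

The likelihood of the observed sequence under each hypothesis: P(data | jar A) = (7/10)(3/9)(2/8)(1/7) = 0.0083333; P(data | jar B) = (2/9)(7/8)(6/7)(5/6) = 0.13889; P(data | jar C) = (10/11)(1/10)(0/9) = 0.
Multiplying each by its prior: 1/3 · 0.0083333 = 0.0027778, 1/3 · 0.13889 = 0.046296, 1/3 · 0 = 0; summing to 0.049074.
So P(jar A | data) = (0.0027778) / (0.049074) = 0.056604.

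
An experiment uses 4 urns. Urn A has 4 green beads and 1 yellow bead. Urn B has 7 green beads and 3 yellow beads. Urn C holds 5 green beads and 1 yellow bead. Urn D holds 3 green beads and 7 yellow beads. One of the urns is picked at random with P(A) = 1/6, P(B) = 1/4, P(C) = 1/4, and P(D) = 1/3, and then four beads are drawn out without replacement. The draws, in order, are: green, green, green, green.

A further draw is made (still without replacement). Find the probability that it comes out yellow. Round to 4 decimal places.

0.6053

Under each hypothesis, the probability of the observed sequence is: P(data | urn A) = (4/5)(3/4)(2/3)(1/2) = 1/5; P(data | urn B) = (7/10)(6/9)(5/8)(4/7) = 1/6; P(data | urn C) = (5/6)(4/5)(3/4)(2/3) = 1/3; P(data | urn D) = (3/10)(2/9)(1/8)(0/7) = 0.
Weighting by the prior gives 1/6 · 1/5 = 1/30, 1/4 · 1/6 = 1/24, 1/4 · 1/3 = 1/12, 1/3 · 0 = 0; summing to 19/120.
Normalising, the posterior is P(urn A | data) = 4/19, P(urn B | data) = 5/19, P(urn C | data) = 10/19, P(urn D | data) = 0.
The predictive probability is P(yellow next | data) = (1)(4/19) + (1/2)(5/19) + (1/2)(10/19) = 23/38.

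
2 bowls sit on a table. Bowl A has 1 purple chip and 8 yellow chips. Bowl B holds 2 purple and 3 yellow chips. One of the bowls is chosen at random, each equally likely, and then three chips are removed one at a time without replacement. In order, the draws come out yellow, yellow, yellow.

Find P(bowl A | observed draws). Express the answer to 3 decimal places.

The likelihood of the observed sequence under each hypothesis: P(data | bowl A) = (8/9)(7/8)(6/7) = 2/3; P(data | bowl B) = (3/5)(2/4)(1/3) = 1/10.
Multiplying each by its prior: 1/2 · 2/3 = 1/3, 1/2 · 1/10 = 1/20; summing to 23/60.
So P(bowl A | data) = (1/3) / (23/60) = 20/23.

0.870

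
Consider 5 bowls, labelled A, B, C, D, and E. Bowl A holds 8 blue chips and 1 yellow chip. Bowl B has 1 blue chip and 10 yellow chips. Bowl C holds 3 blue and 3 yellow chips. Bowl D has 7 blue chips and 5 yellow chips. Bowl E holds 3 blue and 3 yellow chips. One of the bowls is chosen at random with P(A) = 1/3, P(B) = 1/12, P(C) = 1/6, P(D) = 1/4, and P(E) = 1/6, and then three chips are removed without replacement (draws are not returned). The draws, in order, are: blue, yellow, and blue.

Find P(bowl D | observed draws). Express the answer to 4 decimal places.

Under each hypothesis, the probability of the observed sequence is: P(data | bowl A) = (8/9)(1/8)(7/7) = 0.11111; P(data | bowl B) = (1/11)(10/10)(0/9) = 0; P(data | bowl C) = (3/6)(3/5)(2/4) = 0.15; P(data | bowl D) = (7/12)(5/11)(6/10) = 0.15909; P(data | bowl E) = (3/6)(3/5)(2/4) = 0.15.
The prior-weighted likelihoods are 1/3 · 0.11111 = 0.037037, 1/12 · 0 = 0, 1/6 · 0.15 = 0.025, 1/4 · 0.15909 = 0.039773, 1/6 · 0.15 = 0.025; summing to 0.12681.
Hence P(bowl D | data) = (0.039773) / (0.12681) = 0.31364.

0.3136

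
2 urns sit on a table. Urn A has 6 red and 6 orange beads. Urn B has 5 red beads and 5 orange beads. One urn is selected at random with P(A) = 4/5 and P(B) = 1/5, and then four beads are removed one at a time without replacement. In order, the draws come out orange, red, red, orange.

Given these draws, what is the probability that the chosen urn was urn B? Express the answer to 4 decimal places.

0.2075

For each hypothesis, P(data | H) works out to: P(data | urn A) = (6/12)(6/11)(5/10)(5/9) = 5/66; P(data | urn B) = (5/10)(5/9)(4/8)(4/7) = 5/63.
The prior-weighted likelihoods are 4/5 · 5/66 = 2/33, 1/5 · 5/63 = 1/63; these sum to 53/693.
By Bayes' rule, P(urn B | data) = (1/63) / (53/693) = 11/53.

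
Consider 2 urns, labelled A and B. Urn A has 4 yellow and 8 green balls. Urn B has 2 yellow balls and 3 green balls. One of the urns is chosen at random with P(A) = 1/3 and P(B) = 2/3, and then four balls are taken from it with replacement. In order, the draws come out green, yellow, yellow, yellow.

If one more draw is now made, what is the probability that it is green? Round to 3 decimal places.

Compute the likelihood of the observed sequence for each case: P(data | urn A) = (8/12)(4/12)(4/12)(4/12) = 0.024691; P(data | urn B) = (3/5)(2/5)(2/5)(2/5) = 0.0384.
Weighting by the prior gives 1/3 · 0.024691 = 0.0082305, 2/3 · 0.0384 = 0.0256; these sum to 0.03383.
The posterior is then P(urn A | data) = 0.24329, P(urn B | data) = 0.75671.
So P(green next | data) = Σ P(green next | H) P(H | data) = (2/3)(0.24329) + (3/5)(0.75671) = 0.61622.

0.616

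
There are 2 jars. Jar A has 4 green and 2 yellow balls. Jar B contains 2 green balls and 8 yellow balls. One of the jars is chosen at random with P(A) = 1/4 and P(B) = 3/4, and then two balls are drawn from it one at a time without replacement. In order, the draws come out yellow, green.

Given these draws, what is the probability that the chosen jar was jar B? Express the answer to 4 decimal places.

0.6667

Under each hypothesis, the probability of the observed sequence is: P(data | jar A) = (2/6)(4/5) = 4/15; P(data | jar B) = (8/10)(2/9) = 8/45.
Weighting by the prior gives 1/4 · 4/15 = 1/15, 3/4 · 8/45 = 2/15; with total 1/5.
Hence P(jar B | data) = (2/15) / (1/5) = 2/3.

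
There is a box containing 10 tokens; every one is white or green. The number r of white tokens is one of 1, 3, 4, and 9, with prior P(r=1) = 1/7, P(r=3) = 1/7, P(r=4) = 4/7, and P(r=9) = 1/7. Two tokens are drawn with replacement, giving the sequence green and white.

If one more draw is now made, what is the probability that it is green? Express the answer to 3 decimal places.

0.602

The likelihood of the observed sequence under each hypothesis: P(data | r = 1) = (9/10)(1/10) = 9/100; P(data | r = 3) = (7/10)(3/10) = 21/100; P(data | r = 4) = (6/10)(4/10) = 6/25; P(data | r = 9) = (1/10)(9/10) = 9/100.
The prior-weighted likelihoods are 1/7 · 9/100 = 9/700, 1/7 · 21/100 = 3/100, 4/7 · 6/25 = 24/175, 1/7 · 9/100 = 9/700; summing to 27/140.
The posterior is then P(r = 1 | data) = 1/15, P(r = 3 | data) = 7/45, P(r = 4 | data) = 32/45, P(r = 9 | data) = 1/15.
Averaging over the posterior, P(green next | data) = (9/10)(1/15) + (7/10)(7/45) + (3/5)(32/45) + (1/10)(1/15) = 271/450.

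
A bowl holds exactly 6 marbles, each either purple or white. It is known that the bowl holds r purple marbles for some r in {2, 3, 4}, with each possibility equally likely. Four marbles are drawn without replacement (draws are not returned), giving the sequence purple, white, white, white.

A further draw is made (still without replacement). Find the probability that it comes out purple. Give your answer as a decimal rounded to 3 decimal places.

0.636

Under each hypothesis, the probability of the observed sequence is: P(data | r = 2) = (2/6)(4/5)(3/4)(2/3) = 2/15; P(data | r = 3) = (3/6)(3/5)(2/4)(1/3) = 1/20; P(data | r = 4) = (4/6)(2/5)(1/4)(0/3) = 0.
The prior-weighted likelihoods are 1/3 · 2/15 = 2/45, 1/3 · 1/20 = 1/60, 1/3 · 0 = 0; summing to 11/180.
Normalising, the posterior is P(r = 2 | data) = 8/11, P(r = 3 | data) = 3/11, P(r = 4 | data) = 0.
Averaging over the posterior, P(purple next | data) = (1/2)(8/11) + (1)(3/11) = 7/11.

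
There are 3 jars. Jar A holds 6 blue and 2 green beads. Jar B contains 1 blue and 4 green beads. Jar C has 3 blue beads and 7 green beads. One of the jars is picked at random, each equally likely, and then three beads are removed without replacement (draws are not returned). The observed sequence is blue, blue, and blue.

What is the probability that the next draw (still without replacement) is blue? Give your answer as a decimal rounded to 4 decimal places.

0.5863

Compute the likelihood of the observed sequence for each case: P(data | jar A) = (6/8)(5/7)(4/6) = 0.35714; P(data | jar B) = (1/5)(0/4) = 0; P(data | jar C) = (3/10)(2/9)(1/8) = 0.0083333.
Multiplying each by its prior: 1/3 · 0.35714 = 0.11905, 1/3 · 0 = 0, 1/3 · 0.0083333 = 0.0027778; with total 0.12183.
The posterior is then P(jar A | data) = 0.9772, P(jar B | data) = 0, P(jar C | data) = 0.022801.
Averaging over the posterior, P(blue next | data) = (3/5)(0.9772) + (0)(0.022801) = 0.58632.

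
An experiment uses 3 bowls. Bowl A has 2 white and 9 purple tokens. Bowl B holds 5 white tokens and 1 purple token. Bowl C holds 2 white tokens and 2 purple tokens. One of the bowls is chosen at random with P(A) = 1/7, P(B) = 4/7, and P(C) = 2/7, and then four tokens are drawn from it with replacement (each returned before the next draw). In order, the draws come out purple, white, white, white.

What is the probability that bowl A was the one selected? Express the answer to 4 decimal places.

0.0095

Compute the likelihood of the observed sequence for each case: P(data | bowl A) = (9/11)(2/11)(2/11)(2/11) = 0.0049177; P(data | bowl B) = (1/6)(5/6)(5/6)(5/6) = 0.096451; P(data | bowl C) = (2/4)(2/4)(2/4)(2/4) = 0.0625.
The prior-weighted likelihoods are 1/7 · 0.0049177 = 0.00070253, 4/7 · 0.096451 = 0.055115, 2/7 · 0.0625 = 0.017857; these sum to 0.073674.
By Bayes' rule, P(bowl A | data) = (0.00070253) / (0.073674) = 0.0095356.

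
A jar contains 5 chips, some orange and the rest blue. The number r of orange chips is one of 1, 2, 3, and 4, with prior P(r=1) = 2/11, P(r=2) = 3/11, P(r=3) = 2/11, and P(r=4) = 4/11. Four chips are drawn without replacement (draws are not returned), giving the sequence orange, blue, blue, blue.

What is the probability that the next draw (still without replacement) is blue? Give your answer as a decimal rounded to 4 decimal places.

The likelihood of the observed sequence under each hypothesis: P(data | r = 1) = (1/5)(4/4)(3/3)(2/2) = 1/5; P(data | r = 2) = (2/5)(3/4)(2/3)(1/2) = 1/10; P(data | r = 3) = (3/5)(2/4)(1/3)(0/2) = 0; P(data | r = 4) = (4/5)(1/4)(0/3) = 0.
Weighting by the prior gives 2/11 · 1/5 = 2/55, 3/11 · 1/10 = 3/110, 2/11 · 0 = 0, 4/11 · 0 = 0; summing to 7/110.
The posterior is then P(r = 1 | data) = 4/7, P(r = 2 | data) = 3/7, P(r = 3 | data) = 0, P(r = 4 | data) = 0.
So P(blue next | data) = Σ P(blue next | H) P(H | data) = (1)(4/7) + (0)(3/7) = 4/7.

0.5714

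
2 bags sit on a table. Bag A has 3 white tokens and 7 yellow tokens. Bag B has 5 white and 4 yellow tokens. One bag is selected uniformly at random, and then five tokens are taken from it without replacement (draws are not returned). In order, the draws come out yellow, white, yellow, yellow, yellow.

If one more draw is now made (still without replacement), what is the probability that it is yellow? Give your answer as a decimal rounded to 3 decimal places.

Compute the likelihood of the observed sequence for each case: P(data | bag A) = (7/10)(3/9)(6/8)(5/7)(4/6) = 1/12; P(data | bag B) = (4/9)(5/8)(3/7)(2/6)(1/5) = 1/126.
Multiplying each by its prior: 1/2 · 1/12 = 1/24, 1/2 · 1/126 = 1/252; with total 23/504.
The posterior is then P(bag A | data) = 21/23, P(bag B | data) = 2/23.
So P(yellow next | data) = Σ P(yellow next | H) P(H | data) = (3/5)(21/23) + (0)(2/23) = 63/115.

0.548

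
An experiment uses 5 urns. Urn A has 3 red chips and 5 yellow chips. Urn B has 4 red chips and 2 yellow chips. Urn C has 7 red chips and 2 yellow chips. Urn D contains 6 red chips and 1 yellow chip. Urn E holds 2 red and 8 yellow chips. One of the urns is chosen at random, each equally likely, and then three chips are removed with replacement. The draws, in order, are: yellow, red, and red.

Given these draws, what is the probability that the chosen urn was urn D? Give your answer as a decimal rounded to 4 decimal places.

0.2068

The likelihood of the observed sequence under each hypothesis: P(data | urn A) = (5/8)(3/8)(3/8) = 0.087891; P(data | urn B) = (2/6)(4/6)(4/6) = 0.14815; P(data | urn C) = (2/9)(7/9)(7/9) = 0.13443; P(data | urn D) = (1/7)(6/7)(6/7) = 0.10496; P(data | urn E) = (8/10)(2/10)(2/10) = 0.032.
The prior-weighted likelihoods are 1/5 · 0.087891 = 0.017578, 1/5 · 0.14815 = 0.02963, 1/5 · 0.13443 = 0.026886, 1/5 · 0.10496 = 0.020991, 1/5 · 0.032 = 0.0064; these sum to 0.10149.
Therefore the posterior P(urn D | data) = (0.020991) / (0.10149) = 0.20684.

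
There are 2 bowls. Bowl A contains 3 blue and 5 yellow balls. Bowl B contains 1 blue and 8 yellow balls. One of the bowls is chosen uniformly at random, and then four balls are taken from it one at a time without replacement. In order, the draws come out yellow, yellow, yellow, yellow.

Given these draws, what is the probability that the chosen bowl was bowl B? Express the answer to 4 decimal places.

Under each hypothesis, the probability of the observed sequence is: P(data | bowl A) = (5/8)(4/7)(3/6)(2/5) = 1/14; P(data | bowl B) = (8/9)(7/8)(6/7)(5/6) = 5/9.
The prior-weighted likelihoods are 1/2 · 1/14 = 1/28, 1/2 · 5/9 = 5/18; these sum to 79/252.
So P(bowl B | data) = (5/18) / (79/252) = 70/79.

0.8861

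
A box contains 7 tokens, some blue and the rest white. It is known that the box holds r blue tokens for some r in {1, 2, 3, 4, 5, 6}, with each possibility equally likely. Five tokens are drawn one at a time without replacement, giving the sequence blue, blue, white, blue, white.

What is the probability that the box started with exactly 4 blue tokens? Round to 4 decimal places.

0.4286

Compute the likelihood of the observed sequence for each case: P(data | r = 1) = (1/7)(0/6) = 0; P(data | r = 2) = (2/7)(1/6)(5/5)(0/4) = 0; P(data | r = 3) = (3/7)(2/6)(4/5)(1/4)(3/3) = 1/35; P(data | r = 4) = (4/7)(3/6)(3/5)(2/4)(2/3) = 2/35; P(data | r = 5) = (5/7)(4/6)(2/5)(3/4)(1/3) = 1/21; P(data | r = 6) = (6/7)(5/6)(1/5)(4/4)(0/3) = 0.
Weighting by the prior gives 1/6 · 0 = 0, 1/6 · 0 = 0, 1/6 · 1/35 = 1/210, 1/6 · 2/35 = 1/105, 1/6 · 1/21 = 1/126, 1/6 · 0 = 0; with total 1/45.
Therefore the posterior P(r = 4 | data) = (1/105) / (1/45) = 3/7.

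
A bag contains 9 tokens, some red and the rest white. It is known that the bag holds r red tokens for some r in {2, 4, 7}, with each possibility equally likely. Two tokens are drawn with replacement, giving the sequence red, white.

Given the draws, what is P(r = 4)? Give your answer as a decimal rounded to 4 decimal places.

0.4167

Under each hypothesis, the probability of the observed sequence is: P(data | r = 2) = (2/9)(7/9) = 14/81; P(data | r = 4) = (4/9)(5/9) = 20/81; P(data | r = 7) = (7/9)(2/9) = 14/81.
Weighting by the prior gives 1/3 · 14/81 = 14/243, 1/3 · 20/81 = 20/243, 1/3 · 14/81 = 14/243; with total 16/81.
So P(r = 4 | data) = (20/243) / (16/81) = 5/12.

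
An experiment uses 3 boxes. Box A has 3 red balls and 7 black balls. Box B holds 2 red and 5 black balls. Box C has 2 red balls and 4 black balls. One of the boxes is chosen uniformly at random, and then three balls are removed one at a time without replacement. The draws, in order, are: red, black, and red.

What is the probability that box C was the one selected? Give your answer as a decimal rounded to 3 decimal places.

Under each hypothesis, the probability of the observed sequence is: P(data | box A) = (3/10)(7/9)(2/8) = 7/120; P(data | box B) = (2/7)(5/6)(1/5) = 1/21; P(data | box C) = (2/6)(4/5)(1/4) = 1/15.
Weighting by the prior gives 1/3 · 7/120 = 7/360, 1/3 · 1/21 = 1/63, 1/3 · 1/15 = 1/45; with total 29/504.
By Bayes' rule, P(box C | data) = (1/45) / (29/504) = 56/145.

0.386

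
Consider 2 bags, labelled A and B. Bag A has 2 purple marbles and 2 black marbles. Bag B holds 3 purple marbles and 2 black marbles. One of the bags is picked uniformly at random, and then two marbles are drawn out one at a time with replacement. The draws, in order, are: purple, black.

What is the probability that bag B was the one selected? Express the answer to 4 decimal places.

The likelihood of the observed sequence under each hypothesis: P(data | bag A) = (2/4)(2/4) = 1/4; P(data | bag B) = (3/5)(2/5) = 6/25.
The prior-weighted likelihoods are 1/2 · 1/4 = 1/8, 1/2 · 6/25 = 3/25; these sum to 49/200.
Therefore the posterior P(bag B | data) = (3/25) / (49/200) = 24/49.

0.4898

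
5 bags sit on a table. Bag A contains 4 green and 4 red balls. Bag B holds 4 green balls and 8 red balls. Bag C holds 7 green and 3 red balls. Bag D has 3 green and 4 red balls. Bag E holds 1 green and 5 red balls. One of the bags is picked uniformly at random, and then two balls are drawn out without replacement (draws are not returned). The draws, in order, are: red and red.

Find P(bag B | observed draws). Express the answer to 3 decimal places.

0.256

Under each hypothesis, the probability of the observed sequence is: P(data | bag A) = (4/8)(3/7) = 0.21429; P(data | bag B) = (8/12)(7/11) = 0.42424; P(data | bag C) = (3/10)(2/9) = 0.066667; P(data | bag D) = (4/7)(3/6) = 0.28571; P(data | bag E) = (5/6)(4/5) = 0.66667.
Weighting by the prior gives 1/5 · 0.21429 = 0.042857, 1/5 · 0.42424 = 0.084848, 1/5 · 0.066667 = 0.013333, 1/5 · 0.28571 = 0.057143, 1/5 · 0.66667 = 0.13333; with total 0.33152.
So P(bag B | data) = (0.084848) / (0.33152) = 0.25594.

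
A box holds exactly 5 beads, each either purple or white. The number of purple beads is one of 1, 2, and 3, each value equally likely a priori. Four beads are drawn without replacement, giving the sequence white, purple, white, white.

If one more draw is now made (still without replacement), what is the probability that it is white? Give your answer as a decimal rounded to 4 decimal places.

0.6667

Compute the likelihood of the observed sequence for each case: P(data | r = 1) = (4/5)(1/4)(3/3)(2/2) = 1/5; P(data | r = 2) = (3/5)(2/4)(2/3)(1/2) = 1/10; P(data | r = 3) = (2/5)(3/4)(1/3)(0/2) = 0.
Multiplying each by its prior: 1/3 · 1/5 = 1/15, 1/3 · 1/10 = 1/30, 1/3 · 0 = 0; these sum to 1/10.
The posterior is then P(r = 1 | data) = 2/3, P(r = 2 | data) = 1/3, P(r = 3 | data) = 0.
Averaging over the posterior, P(white next | data) = (1)(2/3) + (0)(1/3) = 2/3.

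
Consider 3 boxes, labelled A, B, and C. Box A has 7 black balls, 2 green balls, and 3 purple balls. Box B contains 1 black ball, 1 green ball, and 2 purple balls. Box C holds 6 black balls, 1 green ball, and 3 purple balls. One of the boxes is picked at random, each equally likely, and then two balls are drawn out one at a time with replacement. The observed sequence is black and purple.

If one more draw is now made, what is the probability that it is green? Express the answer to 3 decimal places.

Under each hypothesis, the probability of the observed sequence is: P(data | box A) = (7/12)(3/12) = 0.14583; P(data | box B) = (1/4)(2/4) = 0.125; P(data | box C) = (6/10)(3/10) = 0.18.
The prior-weighted likelihoods are 1/3 · 0.14583 = 0.048611, 1/3 · 0.125 = 0.041667, 1/3 · 0.18 = 0.06; these sum to 0.15028.
Dividing through by the total gives posterior P(box A | data) = 0.32348, P(box B | data) = 0.27726, P(box C | data) = 0.39926.
So P(green next | data) = Σ P(green next | H) P(H | data) = (1/6)(0.32348) + (1/4)(0.27726) + (1/10)(0.39926) = 0.16315.

0.163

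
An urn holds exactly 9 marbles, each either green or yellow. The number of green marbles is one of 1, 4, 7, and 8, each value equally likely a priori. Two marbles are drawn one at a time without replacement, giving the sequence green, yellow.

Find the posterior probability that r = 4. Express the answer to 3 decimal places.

Under each hypothesis, the probability of the observed sequence is: P(data | r = 1) = (1/9)(8/8) = 1/9; P(data | r = 4) = (4/9)(5/8) = 5/18; P(data | r = 7) = (7/9)(2/8) = 7/36; P(data | r = 8) = (8/9)(1/8) = 1/9.
Multiplying each by its prior: 1/4 · 1/9 = 1/36, 1/4 · 5/18 = 5/72, 1/4 · 7/36 = 7/144, 1/4 · 1/9 = 1/36; with total 25/144.
Therefore the posterior P(r = 4 | data) = (5/72) / (25/144) = 2/5.

0.400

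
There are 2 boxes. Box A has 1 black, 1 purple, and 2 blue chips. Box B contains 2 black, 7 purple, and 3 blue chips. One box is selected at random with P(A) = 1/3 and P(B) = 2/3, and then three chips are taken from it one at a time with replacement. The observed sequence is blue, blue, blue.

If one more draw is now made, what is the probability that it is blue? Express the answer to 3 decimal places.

0.450

Under each hypothesis, the probability of the observed sequence is: P(data | box A) = (2/4)(2/4)(2/4) = 1/8; P(data | box B) = (3/12)(3/12)(3/12) = 1/64.
Weighting by the prior gives 1/3 · 1/8 = 1/24, 2/3 · 1/64 = 1/96; summing to 5/96.
The posterior is then P(box A | data) = 4/5, P(box B | data) = 1/5.
The predictive probability is P(blue next | data) = (1/2)(4/5) + (1/4)(1/5) = 9/20.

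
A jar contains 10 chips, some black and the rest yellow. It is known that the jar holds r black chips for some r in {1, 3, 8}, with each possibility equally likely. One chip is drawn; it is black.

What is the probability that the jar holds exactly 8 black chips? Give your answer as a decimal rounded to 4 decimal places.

0.6667

The likelihood of this draw under each hypothesis: P(data | r = 1) = (1/10) = 1/10; P(data | r = 3) = (3/10) = 3/10; P(data | r = 8) = (8/10) = 4/5.
Multiplying each by its prior: 1/3 · 1/10 = 1/30, 1/3 · 3/10 = 1/10, 1/3 · 4/5 = 4/15; these sum to 2/5.
Hence P(r = 8 | data) = (4/15) / (2/5) = 2/3.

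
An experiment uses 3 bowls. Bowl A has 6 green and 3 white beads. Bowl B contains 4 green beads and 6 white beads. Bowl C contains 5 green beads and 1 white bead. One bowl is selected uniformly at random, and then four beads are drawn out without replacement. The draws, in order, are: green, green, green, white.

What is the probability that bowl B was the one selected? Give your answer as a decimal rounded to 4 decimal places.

0.0909

The likelihood of the observed sequence under each hypothesis: P(data | bowl A) = (6/9)(5/8)(4/7)(3/6) = 5/42; P(data | bowl B) = (4/10)(3/9)(2/8)(6/7) = 1/35; P(data | bowl C) = (5/6)(4/5)(3/4)(1/3) = 1/6.
Weighting by the prior gives 1/3 · 5/42 = 5/126, 1/3 · 1/35 = 1/105, 1/3 · 1/6 = 1/18; with total 11/105.
Therefore the posterior P(bowl B | data) = (1/105) / (11/105) = 1/11.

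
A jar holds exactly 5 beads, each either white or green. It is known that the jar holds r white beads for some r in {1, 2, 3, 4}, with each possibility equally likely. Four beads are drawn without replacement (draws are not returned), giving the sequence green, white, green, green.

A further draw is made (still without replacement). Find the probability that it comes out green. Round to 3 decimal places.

0.667

The likelihood of the observed sequence under each hypothesis: P(data | r = 1) = (4/5)(1/4)(3/3)(2/2) = 1/5; P(data | r = 2) = (3/5)(2/4)(2/3)(1/2) = 1/10; P(data | r = 3) = (2/5)(3/4)(1/3)(0/2) = 0; P(data | r = 4) = (1/5)(4/4)(0/3) = 0.
Multiplying each by its prior: 1/4 · 1/5 = 1/20, 1/4 · 1/10 = 1/40, 1/4 · 0 = 0, 1/4 · 0 = 0; these sum to 3/40.
Dividing through by the total gives posterior P(r = 1 | data) = 2/3, P(r = 2 | data) = 1/3, P(r = 3 | data) = 0, P(r = 4 | data) = 0.
The predictive probability is P(green next | data) = (1)(2/3) + (0)(1/3) = 2/3.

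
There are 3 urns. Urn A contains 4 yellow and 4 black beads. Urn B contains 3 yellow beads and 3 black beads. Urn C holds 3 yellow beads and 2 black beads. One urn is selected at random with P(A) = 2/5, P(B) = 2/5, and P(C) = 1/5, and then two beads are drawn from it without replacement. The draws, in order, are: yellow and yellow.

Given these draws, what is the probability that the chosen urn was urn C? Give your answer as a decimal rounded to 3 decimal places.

For each hypothesis, P(data | H) works out to: P(data | urn A) = (4/8)(3/7) = 3/14; P(data | urn B) = (3/6)(2/5) = 1/5; P(data | urn C) = (3/5)(2/4) = 3/10.
Weighting by the prior gives 2/5 · 3/14 = 3/35, 2/5 · 1/5 = 2/25, 1/5 · 3/10 = 3/50; with total 79/350.
Therefore the posterior P(urn C | data) = (3/50) / (79/350) = 21/79.

0.266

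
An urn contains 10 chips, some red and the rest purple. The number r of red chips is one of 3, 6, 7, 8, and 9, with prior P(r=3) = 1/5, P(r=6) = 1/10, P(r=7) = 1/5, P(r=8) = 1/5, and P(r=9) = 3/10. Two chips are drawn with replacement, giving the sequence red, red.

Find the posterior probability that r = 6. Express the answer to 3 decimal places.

For each hypothesis, P(data | H) works out to: P(data | r = 3) = (3/10)(3/10) = 9/100; P(data | r = 6) = (6/10)(6/10) = 9/25; P(data | r = 7) = (7/10)(7/10) = 49/100; P(data | r = 8) = (8/10)(8/10) = 16/25; P(data | r = 9) = (9/10)(9/10) = 81/100.
The prior-weighted likelihoods are 1/5 · 9/100 = 9/500, 1/10 · 9/25 = 9/250, 1/5 · 49/100 = 49/500, 1/5 · 16/25 = 16/125, 3/10 · 81/100 = 243/1000; summing to 523/1000.
Therefore the posterior P(r = 6 | data) = (9/250) / (523/1000) = 36/523.

0.069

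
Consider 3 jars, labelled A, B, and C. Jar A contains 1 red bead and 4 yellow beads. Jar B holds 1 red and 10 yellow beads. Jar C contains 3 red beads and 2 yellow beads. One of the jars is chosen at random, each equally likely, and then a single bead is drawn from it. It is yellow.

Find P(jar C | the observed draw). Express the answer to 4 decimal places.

The likelihood of this draw under each hypothesis: P(data | jar A) = (4/5) = 4/5; P(data | jar B) = (10/11) = 10/11; P(data | jar C) = (2/5) = 2/5.
Weighting by the prior gives 1/3 · 4/5 = 4/15, 1/3 · 10/11 = 10/33, 1/3 · 2/5 = 2/15; summing to 116/165.
Hence P(jar C | data) = (2/15) / (116/165) = 11/58.

0.1897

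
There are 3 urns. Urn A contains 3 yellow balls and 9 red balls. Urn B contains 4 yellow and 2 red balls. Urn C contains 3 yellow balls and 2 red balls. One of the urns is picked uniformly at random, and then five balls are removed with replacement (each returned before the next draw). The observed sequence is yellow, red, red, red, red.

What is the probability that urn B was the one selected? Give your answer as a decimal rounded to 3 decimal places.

0.080

Compute the likelihood of the observed sequence for each case: P(data | urn A) = (3/12)(9/12)(9/12)(9/12)(9/12) = 0.079102; P(data | urn B) = (4/6)(2/6)(2/6)(2/6)(2/6) = 0.0082305; P(data | urn C) = (3/5)(2/5)(2/5)(2/5)(2/5) = 0.01536.
Weighting by the prior gives 1/3 · 0.079102 = 0.026367, 1/3 · 0.0082305 = 0.0027435, 1/3 · 0.01536 = 0.00512; with total 0.034231.
Hence P(urn B | data) = (0.0027435) / (0.034231) = 0.080147.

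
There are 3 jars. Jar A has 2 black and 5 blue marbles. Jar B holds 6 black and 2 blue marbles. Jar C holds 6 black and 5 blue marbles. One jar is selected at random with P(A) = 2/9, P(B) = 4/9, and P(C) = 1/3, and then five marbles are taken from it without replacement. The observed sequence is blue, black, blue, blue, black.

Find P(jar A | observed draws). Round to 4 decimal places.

0.4944

Under each hypothesis, the probability of the observed sequence is: P(data | jar A) = (5/7)(2/6)(4/5)(3/4)(1/3) = 0.047619; P(data | jar B) = (2/8)(6/7)(1/6)(0/5) = 0; P(data | jar C) = (5/11)(6/10)(4/9)(3/8)(5/7) = 0.032468.
Weighting by the prior gives 2/9 · 0.047619 = 0.010582, 4/9 · 0 = 0, 1/3 · 0.032468 = 0.010823; with total 0.021405.
Therefore the posterior P(jar A | data) = (0.010582) / (0.021405) = 0.49438.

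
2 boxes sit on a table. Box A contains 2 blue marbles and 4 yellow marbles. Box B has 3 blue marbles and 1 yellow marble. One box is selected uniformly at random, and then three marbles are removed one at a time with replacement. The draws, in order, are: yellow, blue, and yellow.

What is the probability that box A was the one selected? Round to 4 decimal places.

Under each hypothesis, the probability of the observed sequence is: P(data | box A) = (4/6)(2/6)(4/6) = 0.14815; P(data | box B) = (1/4)(3/4)(1/4) = 0.046875.
Weighting by the prior gives 1/2 · 0.14815 = 0.074074, 1/2 · 0.046875 = 0.023438; these sum to 0.097512.
Hence P(box A | data) = (0.074074) / (0.097512) = 0.75964.

0.7596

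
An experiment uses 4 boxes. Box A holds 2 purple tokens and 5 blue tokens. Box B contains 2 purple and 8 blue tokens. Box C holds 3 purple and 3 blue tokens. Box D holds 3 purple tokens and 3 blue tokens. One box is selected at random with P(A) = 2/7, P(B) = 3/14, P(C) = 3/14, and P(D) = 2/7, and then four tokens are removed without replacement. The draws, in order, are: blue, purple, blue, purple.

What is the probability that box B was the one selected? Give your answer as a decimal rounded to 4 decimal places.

0.0697

Under each hypothesis, the probability of the observed sequence is: P(data | box A) = (5/7)(2/6)(4/5)(1/4) = 1/21; P(data | box B) = (8/10)(2/9)(7/8)(1/7) = 1/45; P(data | box C) = (3/6)(3/5)(2/4)(2/3) = 1/10; P(data | box D) = (3/6)(3/5)(2/4)(2/3) = 1/10.
The prior-weighted likelihoods are 2/7 · 1/21 = 2/147, 3/14 · 1/45 = 1/210, 3/14 · 1/10 = 3/140, 2/7 · 1/10 = 1/35; summing to 67/980.
Hence P(box B | data) = (1/210) / (67/980) = 14/201.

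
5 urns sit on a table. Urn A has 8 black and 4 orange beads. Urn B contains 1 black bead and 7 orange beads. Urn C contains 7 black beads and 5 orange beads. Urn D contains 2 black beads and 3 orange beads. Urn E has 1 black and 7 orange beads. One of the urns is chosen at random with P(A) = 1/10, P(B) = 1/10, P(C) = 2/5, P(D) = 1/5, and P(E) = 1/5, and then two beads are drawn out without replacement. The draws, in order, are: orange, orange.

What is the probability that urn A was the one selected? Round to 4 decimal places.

0.0256

Compute the likelihood of the observed sequence for each case: P(data | urn A) = (4/12)(3/11) = 0.090909; P(data | urn B) = (7/8)(6/7) = 0.75; P(data | urn C) = (5/12)(4/11) = 0.15152; P(data | urn D) = (3/5)(2/4) = 0.3; P(data | urn E) = (7/8)(6/7) = 0.75.
The prior-weighted likelihoods are 1/10 · 0.090909 = 0.0090909, 1/10 · 0.75 = 0.075, 2/5 · 0.15152 = 0.060606, 1/5 · 0.3 = 0.06, 1/5 · 0.75 = 0.15; these sum to 0.3547.
So P(urn A | data) = (0.0090909) / (0.3547) = 0.02563.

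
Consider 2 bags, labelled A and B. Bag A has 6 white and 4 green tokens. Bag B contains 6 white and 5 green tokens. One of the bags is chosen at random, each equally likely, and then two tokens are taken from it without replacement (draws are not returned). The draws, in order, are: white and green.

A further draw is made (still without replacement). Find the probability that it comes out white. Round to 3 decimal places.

For each hypothesis, P(data | H) works out to: P(data | bag A) = (6/10)(4/9) = 4/15; P(data | bag B) = (6/11)(5/10) = 3/11.
Weighting by the prior gives 1/2 · 4/15 = 2/15, 1/2 · 3/11 = 3/22; summing to 89/330.
Dividing through by the total gives posterior P(bag A | data) = 44/89, P(bag B | data) = 45/89.
Averaging over the posterior, P(white next | data) = (5/8)(44/89) + (5/9)(45/89) = 105/178.

0.590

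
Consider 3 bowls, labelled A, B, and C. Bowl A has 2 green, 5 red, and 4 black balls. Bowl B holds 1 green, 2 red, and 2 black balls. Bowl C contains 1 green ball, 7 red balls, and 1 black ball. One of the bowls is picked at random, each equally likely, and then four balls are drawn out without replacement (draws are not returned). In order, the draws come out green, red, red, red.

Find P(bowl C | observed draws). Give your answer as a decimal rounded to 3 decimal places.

0.821

Under each hypothesis, the probability of the observed sequence is: P(data | bowl A) = (2/11)(5/10)(4/9)(3/8) = 0.015152; P(data | bowl B) = (1/5)(2/4)(1/3)(0/2) = 0; P(data | bowl C) = (1/9)(7/8)(6/7)(5/6) = 0.069444.
Multiplying each by its prior: 1/3 · 0.015152 = 0.0050505, 1/3 · 0 = 0, 1/3 · 0.069444 = 0.023148; these sum to 0.028199.
So P(bowl C | data) = (0.023148) / (0.028199) = 0.8209.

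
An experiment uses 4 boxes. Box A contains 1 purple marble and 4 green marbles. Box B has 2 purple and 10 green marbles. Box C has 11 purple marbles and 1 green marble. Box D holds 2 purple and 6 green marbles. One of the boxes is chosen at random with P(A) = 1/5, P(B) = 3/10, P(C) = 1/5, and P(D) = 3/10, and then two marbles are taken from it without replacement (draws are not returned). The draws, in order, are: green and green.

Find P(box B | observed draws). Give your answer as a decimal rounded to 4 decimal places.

0.4215

The likelihood of the observed sequence under each hypothesis: P(data | box A) = (4/5)(3/4) = 0.6; P(data | box B) = (10/12)(9/11) = 0.68182; P(data | box C) = (1/12)(0/11) = 0; P(data | box D) = (6/8)(5/7) = 0.53571.
Multiplying each by its prior: 1/5 · 0.6 = 0.12, 3/10 · 0.68182 = 0.20455, 1/5 · 0 = 0, 3/10 · 0.53571 = 0.16071; with total 0.48526.
By Bayes' rule, P(box B | data) = (0.20455) / (0.48526) = 0.42152.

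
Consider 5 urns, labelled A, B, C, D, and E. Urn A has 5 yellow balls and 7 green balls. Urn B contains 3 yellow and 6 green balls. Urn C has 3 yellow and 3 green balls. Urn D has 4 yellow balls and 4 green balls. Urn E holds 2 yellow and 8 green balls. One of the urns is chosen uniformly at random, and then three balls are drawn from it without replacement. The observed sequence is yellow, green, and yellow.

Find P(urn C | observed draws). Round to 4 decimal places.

0.3045

Compute the likelihood of the observed sequence for each case: P(data | urn A) = (5/12)(7/11)(4/10) = 0.10606; P(data | urn B) = (3/9)(6/8)(2/7) = 0.071429; P(data | urn C) = (3/6)(3/5)(2/4) = 0.15; P(data | urn D) = (4/8)(4/7)(3/6) = 0.14286; P(data | urn E) = (2/10)(8/9)(1/8) = 0.022222.
Multiplying each by its prior: 1/5 · 0.10606 = 0.021212, 1/5 · 0.071429 = 0.014286, 1/5 · 0.15 = 0.03, 1/5 · 0.14286 = 0.028571, 1/5 · 0.022222 = 0.0044444; with total 0.098514.
So P(urn C | data) = (0.03) / (0.098514) = 0.30453.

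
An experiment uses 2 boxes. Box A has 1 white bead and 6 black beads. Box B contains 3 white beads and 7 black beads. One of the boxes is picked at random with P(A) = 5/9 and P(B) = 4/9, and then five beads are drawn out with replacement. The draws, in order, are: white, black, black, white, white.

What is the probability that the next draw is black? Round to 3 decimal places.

For each hypothesis, P(data | H) works out to: P(data | box A) = (1/7)(6/7)(6/7)(1/7)(1/7) = 0.002142; P(data | box B) = (3/10)(7/10)(7/10)(3/10)(3/10) = 0.01323.
Weighting by the prior gives 5/9 · 0.002142 = 0.00119, 4/9 · 0.01323 = 0.00588; with total 0.00707.
Normalising, the posterior is P(box A | data) = 0.16831, P(box B | data) = 0.83169.
Averaging over the posterior, P(black next | data) = (6/7)(0.16831) + (7/10)(0.83169) = 0.72645.

0.726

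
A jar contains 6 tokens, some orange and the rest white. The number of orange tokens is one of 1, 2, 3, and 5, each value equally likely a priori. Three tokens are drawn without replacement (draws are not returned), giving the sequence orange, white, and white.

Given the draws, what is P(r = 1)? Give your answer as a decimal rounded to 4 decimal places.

Compute the likelihood of the observed sequence for each case: P(data | r = 1) = (1/6)(5/5)(4/4) = 1/6; P(data | r = 2) = (2/6)(4/5)(3/4) = 1/5; P(data | r = 3) = (3/6)(3/5)(2/4) = 3/20; P(data | r = 5) = (5/6)(1/5)(0/4) = 0.
The prior-weighted likelihoods are 1/4 · 1/6 = 1/24, 1/4 · 1/5 = 1/20, 1/4 · 3/20 = 3/80, 1/4 · 0 = 0; summing to 31/240.
Hence P(r = 1 | data) = (1/24) / (31/240) = 10/31.

0.3226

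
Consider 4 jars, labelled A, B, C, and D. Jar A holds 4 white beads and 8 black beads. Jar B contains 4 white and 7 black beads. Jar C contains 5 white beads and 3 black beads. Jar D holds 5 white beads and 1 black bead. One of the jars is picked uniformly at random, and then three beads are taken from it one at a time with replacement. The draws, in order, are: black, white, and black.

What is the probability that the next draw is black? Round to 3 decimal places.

For each hypothesis, P(data | H) works out to: P(data | jar A) = (8/12)(4/12)(8/12) = 0.14815; P(data | jar B) = (7/11)(4/11)(7/11) = 0.14726; P(data | jar C) = (3/8)(5/8)(3/8) = 0.087891; P(data | jar D) = (1/6)(5/6)(1/6) = 0.023148.
The prior-weighted likelihoods are 1/4 · 0.14815 = 0.037037, 1/4 · 0.14726 = 0.036814, 1/4 · 0.087891 = 0.021973, 1/4 · 0.023148 = 0.005787; these sum to 0.10161.
Normalising, the posterior is P(jar A | data) = 0.3645, P(jar B | data) = 0.36231, P(jar C | data) = 0.21624, P(jar D | data) = 0.056953.
So P(black next | data) = Σ P(black next | H) P(H | data) = (2/3)(0.3645) + (7/11)(0.36231) + (3/8)(0.21624) + (1/6)(0.056953) = 0.56414.

0.564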